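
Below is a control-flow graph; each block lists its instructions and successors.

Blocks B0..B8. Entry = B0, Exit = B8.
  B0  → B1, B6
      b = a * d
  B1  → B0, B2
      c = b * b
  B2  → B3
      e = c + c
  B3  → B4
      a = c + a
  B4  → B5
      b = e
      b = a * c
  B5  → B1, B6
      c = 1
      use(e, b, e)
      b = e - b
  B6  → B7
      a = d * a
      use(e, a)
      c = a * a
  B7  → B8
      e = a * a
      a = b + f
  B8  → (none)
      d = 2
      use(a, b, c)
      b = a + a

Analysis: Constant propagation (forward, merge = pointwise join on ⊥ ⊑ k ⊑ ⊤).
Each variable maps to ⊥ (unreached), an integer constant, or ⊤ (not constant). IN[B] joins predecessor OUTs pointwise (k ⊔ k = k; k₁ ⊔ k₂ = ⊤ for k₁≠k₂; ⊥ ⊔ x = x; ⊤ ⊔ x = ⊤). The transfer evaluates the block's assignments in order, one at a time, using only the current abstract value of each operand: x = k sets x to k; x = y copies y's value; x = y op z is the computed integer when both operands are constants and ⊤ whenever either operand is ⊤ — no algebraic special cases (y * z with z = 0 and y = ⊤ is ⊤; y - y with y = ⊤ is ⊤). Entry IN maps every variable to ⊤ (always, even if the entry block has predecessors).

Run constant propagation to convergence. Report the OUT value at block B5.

Per-block solution:
  B0:   IN=(all ⊤)   OUT=(all ⊤)
  B1:   IN=(all ⊤)   OUT=(all ⊤)
  B2:   IN=(all ⊤)   OUT=(all ⊤)
  B3:   IN=(all ⊤)   OUT=(all ⊤)
  B4:   IN=(all ⊤)   OUT=(all ⊤)
  B5:   IN=(all ⊤)   OUT={c:1; rest ⊤}
  B6:   IN=(all ⊤)   OUT=(all ⊤)
  B7:   IN=(all ⊤)   OUT=(all ⊤)
  B8:   IN=(all ⊤)   OUT={d:2; rest ⊤}

Merge at B5: IN[B5] = OUT[B4] = {a: ⊤, b: ⊤, c: ⊤, d: ⊤, e: ⊤, f: ⊤}
Applying B5's transfer function to that IN value gives OUT[B5] (row B5 above).

Answer: {a: ⊤, b: ⊤, c: 1, d: ⊤, e: ⊤, f: ⊤}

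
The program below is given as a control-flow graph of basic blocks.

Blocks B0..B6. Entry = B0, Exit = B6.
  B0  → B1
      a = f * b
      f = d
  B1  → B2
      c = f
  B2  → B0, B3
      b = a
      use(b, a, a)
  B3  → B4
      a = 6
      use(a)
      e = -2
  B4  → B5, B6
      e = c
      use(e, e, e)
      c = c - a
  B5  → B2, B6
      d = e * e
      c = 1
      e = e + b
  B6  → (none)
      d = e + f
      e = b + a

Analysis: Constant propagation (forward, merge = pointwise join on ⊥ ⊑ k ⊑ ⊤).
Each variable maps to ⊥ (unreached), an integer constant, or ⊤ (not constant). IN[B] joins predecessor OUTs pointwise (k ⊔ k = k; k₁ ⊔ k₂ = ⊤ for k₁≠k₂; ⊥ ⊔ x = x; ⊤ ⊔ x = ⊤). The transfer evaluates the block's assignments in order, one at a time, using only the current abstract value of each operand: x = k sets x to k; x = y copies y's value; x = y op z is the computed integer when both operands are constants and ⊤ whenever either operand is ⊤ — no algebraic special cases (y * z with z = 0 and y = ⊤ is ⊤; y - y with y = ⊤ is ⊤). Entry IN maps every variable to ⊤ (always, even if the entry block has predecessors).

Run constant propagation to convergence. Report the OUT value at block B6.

Answer: {a: 6, b: ⊤, c: ⊤, d: ⊤, e: ⊤, f: ⊤}

Trace:
Per-block solution:
  B0: | IN=(all ⊤) | OUT=(all ⊤)
  B1: | IN=(all ⊤) | OUT=(all ⊤)
  B2: | IN=(all ⊤) | OUT=(all ⊤)
  B3: | IN=(all ⊤) | OUT={a:6, e:-2; rest ⊤}
  B4: | IN={a:6, e:-2; rest ⊤} | OUT={a:6; rest ⊤}
  B5: | IN={a:6; rest ⊤} | OUT={a:6, c:1; rest ⊤}
  B6: | IN={a:6; rest ⊤} | OUT={a:6; rest ⊤}

Merge at B6: IN[B6] = OUT[B4] ⊔ OUT[B5] = {a: 6, b: ⊤, c: ⊤, d: ⊤, e: ⊤, f: ⊤}
Applying B6's transfer function to that IN value gives OUT[B6] (row B6 above).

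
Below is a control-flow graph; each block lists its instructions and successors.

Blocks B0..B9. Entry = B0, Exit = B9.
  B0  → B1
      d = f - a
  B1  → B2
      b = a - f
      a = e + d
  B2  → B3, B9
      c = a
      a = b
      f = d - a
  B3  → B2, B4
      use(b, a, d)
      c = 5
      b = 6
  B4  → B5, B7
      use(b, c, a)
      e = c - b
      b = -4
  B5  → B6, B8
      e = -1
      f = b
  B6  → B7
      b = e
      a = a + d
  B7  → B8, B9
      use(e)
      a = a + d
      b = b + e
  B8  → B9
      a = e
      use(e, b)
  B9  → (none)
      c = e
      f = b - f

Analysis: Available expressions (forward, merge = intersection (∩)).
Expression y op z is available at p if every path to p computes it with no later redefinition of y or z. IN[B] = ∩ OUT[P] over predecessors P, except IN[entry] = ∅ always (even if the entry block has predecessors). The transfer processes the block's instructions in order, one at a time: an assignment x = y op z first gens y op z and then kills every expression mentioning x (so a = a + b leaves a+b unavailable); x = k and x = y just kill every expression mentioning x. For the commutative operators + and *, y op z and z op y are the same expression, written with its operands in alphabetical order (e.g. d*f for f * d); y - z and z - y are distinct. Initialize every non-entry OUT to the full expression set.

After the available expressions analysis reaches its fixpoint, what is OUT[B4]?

Per-block solution:
  B0:   IN={}   OUT={f-a}
  B1:   IN={f-a}   OUT={d+e}
  B2:   IN={d+e}   OUT={d+e, d-a}
  B3:   IN={d+e, d-a}   OUT={d+e, d-a}
  B4:   IN={d+e, d-a}   OUT={d-a}
  B5:   IN={d-a}   OUT={d-a}
  B6:   IN={d-a}   OUT={}
  B7:   IN={}   OUT={}
  B8:   IN={}   OUT={}
  B9:   IN={}   OUT={}

Merge at B4: IN[B4] = OUT[B3] = {d+e, d-a}
Applying B4's transfer function to that IN value gives OUT[B4] (row B4 above).

Answer: {d-a}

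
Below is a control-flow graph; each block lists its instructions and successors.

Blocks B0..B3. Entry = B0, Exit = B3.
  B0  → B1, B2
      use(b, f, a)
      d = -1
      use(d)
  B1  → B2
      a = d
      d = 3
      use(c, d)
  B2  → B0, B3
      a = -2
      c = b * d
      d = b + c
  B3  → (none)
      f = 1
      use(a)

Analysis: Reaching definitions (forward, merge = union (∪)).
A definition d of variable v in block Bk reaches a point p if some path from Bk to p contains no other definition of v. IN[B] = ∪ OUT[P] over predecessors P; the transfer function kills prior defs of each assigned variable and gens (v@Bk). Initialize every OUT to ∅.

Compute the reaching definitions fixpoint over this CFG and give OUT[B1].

Fixpoint table:
  B0: | IN={a@B2, c@B2, d@B2} | OUT={a@B2, c@B2, d@B0}
  B1: | IN={a@B2, c@B2, d@B0} | OUT={a@B1, c@B2, d@B1}
  B2: | IN={a@B1, a@B2, c@B2, d@B0, d@B1} | OUT={a@B2, c@B2, d@B2}
  B3: | IN={a@B2, c@B2, d@B2} | OUT={a@B2, c@B2, d@B2, f@B3}

Merge at B1: IN[B1] = OUT[B0] = {a@B2, c@B2, d@B0}
Applying B1's transfer function to that IN value gives OUT[B1] (row B1 above).

Answer: {a@B1, c@B2, d@B1}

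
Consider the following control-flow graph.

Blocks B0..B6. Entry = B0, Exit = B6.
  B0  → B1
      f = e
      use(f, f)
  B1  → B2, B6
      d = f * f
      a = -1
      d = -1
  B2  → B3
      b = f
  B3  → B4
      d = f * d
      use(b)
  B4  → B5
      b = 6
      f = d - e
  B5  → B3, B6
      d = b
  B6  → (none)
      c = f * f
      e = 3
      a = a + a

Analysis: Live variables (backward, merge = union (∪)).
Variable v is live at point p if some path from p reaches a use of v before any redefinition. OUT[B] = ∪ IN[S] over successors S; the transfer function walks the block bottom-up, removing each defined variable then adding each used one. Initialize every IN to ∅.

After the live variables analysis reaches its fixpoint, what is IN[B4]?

Converged values:
  B0:   IN={e}   OUT={e, f}
  B1:   IN={e, f}   OUT={a, d, e, f}
  B2:   IN={a, d, e, f}   OUT={a, b, d, e, f}
  B3:   IN={a, b, d, e, f}   OUT={a, d, e}
  B4:   IN={a, d, e}   OUT={a, b, e, f}
  B5:   IN={a, b, e, f}   OUT={a, b, d, e, f}
  B6:   IN={a, f}   OUT={}

Merge at B4: OUT[B4] = IN[B5] = {a, b, e, f}
Applying B4's transfer function to that OUT value gives IN[B4] (row B4 above).

Answer: {a, d, e}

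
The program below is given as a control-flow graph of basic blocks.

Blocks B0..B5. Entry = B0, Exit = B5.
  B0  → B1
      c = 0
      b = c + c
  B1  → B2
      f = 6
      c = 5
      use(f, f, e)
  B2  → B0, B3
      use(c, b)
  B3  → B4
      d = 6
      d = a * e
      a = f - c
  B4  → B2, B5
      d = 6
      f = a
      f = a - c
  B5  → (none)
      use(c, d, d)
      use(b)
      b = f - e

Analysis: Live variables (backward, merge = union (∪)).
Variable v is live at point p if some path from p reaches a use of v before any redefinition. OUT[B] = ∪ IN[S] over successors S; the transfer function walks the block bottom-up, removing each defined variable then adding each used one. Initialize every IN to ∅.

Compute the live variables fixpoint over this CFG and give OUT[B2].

Converged values:
  B0:   IN={a, e}   OUT={a, b, e}
  B1:   IN={a, b, e}   OUT={a, b, c, e, f}
  B2:   IN={a, b, c, e, f}   OUT={a, b, c, e, f}
  B3:   IN={a, b, c, e, f}   OUT={a, b, c, e}
  B4:   IN={a, b, c, e}   OUT={a, b, c, d, e, f}
  B5:   IN={b, c, d, e, f}   OUT={}

Merge at B2: OUT[B2] = IN[B0] ⊔ IN[B3] = {a, b, c, e, f}

Answer: {a, b, c, e, f}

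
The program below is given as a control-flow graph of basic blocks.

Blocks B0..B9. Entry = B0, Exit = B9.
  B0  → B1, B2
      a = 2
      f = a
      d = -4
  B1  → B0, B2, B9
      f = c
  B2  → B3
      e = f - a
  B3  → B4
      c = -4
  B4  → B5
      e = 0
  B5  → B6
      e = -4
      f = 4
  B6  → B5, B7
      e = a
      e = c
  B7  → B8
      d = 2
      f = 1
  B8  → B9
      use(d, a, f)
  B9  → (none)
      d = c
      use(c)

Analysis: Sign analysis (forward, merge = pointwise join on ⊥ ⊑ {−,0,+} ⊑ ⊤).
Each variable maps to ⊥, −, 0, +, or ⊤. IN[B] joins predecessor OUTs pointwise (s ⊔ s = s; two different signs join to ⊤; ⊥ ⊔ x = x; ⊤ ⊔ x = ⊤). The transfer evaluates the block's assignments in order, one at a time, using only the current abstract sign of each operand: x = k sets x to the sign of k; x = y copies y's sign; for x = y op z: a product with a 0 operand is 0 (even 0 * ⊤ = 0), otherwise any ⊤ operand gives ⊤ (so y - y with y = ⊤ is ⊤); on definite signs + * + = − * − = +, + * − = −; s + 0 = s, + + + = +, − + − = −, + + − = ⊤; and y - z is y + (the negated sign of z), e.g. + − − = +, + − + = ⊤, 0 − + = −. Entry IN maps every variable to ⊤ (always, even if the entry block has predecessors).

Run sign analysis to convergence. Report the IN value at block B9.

Per-block solution:
  B0: | IN=(all ⊤) | OUT={a:+, d:-, f:+; rest ⊤}
  B1: | IN={a:+, d:-, f:+; rest ⊤} | OUT={a:+, d:-; rest ⊤}
  B2: | IN={a:+, d:-; rest ⊤} | OUT={a:+, d:-; rest ⊤}
  B3: | IN={a:+, d:-; rest ⊤} | OUT={a:+, c:-, d:-; rest ⊤}
  B4: | IN={a:+, c:-, d:-; rest ⊤} | OUT={a:+, c:-, d:-, e:0; rest ⊤}
  B5: | IN={a:+, c:-, d:-; rest ⊤} | OUT={a:+, c:-, d:-, e:-, f:+; rest ⊤}
  B6: | IN={a:+, c:-, d:-, e:-, f:+; rest ⊤} | OUT={a:+, c:-, d:-, e:-, f:+; rest ⊤}
  B7: | IN={a:+, c:-, d:-, e:-, f:+; rest ⊤} | OUT={a:+, c:-, d:+, e:-, f:+; rest ⊤}
  B8: | IN={a:+, c:-, d:+, e:-, f:+; rest ⊤} | OUT={a:+, c:-, d:+, e:-, f:+; rest ⊤}
  B9: | IN={a:+; rest ⊤} | OUT={a:+; rest ⊤}

Merge at B9: IN[B9] = OUT[B1] ⊔ OUT[B8] = {a: +, b: ⊤, c: ⊤, d: ⊤, e: ⊤, f: ⊤}

Answer: {a: +, b: ⊤, c: ⊤, d: ⊤, e: ⊤, f: ⊤}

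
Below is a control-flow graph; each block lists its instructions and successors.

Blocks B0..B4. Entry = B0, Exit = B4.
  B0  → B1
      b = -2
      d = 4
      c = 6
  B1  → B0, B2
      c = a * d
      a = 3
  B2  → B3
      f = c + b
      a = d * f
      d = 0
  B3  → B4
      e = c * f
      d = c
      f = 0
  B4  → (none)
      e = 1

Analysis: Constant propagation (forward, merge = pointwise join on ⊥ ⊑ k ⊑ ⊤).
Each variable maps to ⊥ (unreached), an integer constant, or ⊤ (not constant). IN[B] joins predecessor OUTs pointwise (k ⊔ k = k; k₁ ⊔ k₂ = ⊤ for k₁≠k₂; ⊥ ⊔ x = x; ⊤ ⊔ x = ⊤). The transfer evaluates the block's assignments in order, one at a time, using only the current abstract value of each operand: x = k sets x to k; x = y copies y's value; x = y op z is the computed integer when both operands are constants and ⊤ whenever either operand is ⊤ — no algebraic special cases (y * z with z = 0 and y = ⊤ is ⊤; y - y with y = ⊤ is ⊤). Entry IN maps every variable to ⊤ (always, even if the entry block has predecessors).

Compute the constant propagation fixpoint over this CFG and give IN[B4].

Answer: {a: ⊤, b: -2, c: ⊤, d: ⊤, e: ⊤, f: 0}

Working:
Fixpoint table:
  B0: | IN=(all ⊤) | OUT={b:-2, c:6, d:4; rest ⊤}
  B1: | IN={b:-2, c:6, d:4; rest ⊤} | OUT={a:3, b:-2, d:4; rest ⊤}
  B2: | IN={a:3, b:-2, d:4; rest ⊤} | OUT={b:-2, d:0; rest ⊤}
  B3: | IN={b:-2, d:0; rest ⊤} | OUT={b:-2, f:0; rest ⊤}
  B4: | IN={b:-2, f:0; rest ⊤} | OUT={b:-2, e:1, f:0; rest ⊤}

Merge at B4: IN[B4] = OUT[B3] = {a: ⊤, b: -2, c: ⊤, d: ⊤, e: ⊤, f: 0}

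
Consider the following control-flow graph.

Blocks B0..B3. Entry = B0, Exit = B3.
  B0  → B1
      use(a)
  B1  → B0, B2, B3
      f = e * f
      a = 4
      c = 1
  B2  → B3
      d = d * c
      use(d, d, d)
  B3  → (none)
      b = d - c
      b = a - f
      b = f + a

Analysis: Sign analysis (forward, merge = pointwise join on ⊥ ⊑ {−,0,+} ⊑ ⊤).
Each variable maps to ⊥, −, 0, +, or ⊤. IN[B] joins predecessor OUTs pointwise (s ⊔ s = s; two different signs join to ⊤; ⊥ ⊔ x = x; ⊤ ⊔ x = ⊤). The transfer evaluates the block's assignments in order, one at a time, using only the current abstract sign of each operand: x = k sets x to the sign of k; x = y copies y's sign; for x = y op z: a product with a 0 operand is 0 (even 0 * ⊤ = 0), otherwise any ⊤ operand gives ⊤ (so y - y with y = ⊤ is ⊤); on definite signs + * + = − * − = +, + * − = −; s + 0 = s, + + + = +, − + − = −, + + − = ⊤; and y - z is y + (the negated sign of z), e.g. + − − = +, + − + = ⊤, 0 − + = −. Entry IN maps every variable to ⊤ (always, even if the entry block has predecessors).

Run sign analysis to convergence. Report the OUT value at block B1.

Answer: {a: +, b: ⊤, c: +, d: ⊤, e: ⊤, f: ⊤}

Trace:
Fixpoint table:
  B0:   IN=(all ⊤)   OUT=(all ⊤)
  B1:   IN=(all ⊤)   OUT={a:+, c:+; rest ⊤}
  B2:   IN={a:+, c:+; rest ⊤}   OUT={a:+, c:+; rest ⊤}
  B3:   IN={a:+, c:+; rest ⊤}   OUT={a:+, c:+; rest ⊤}

Merge at B1: IN[B1] = OUT[B0] = {a: ⊤, b: ⊤, c: ⊤, d: ⊤, e: ⊤, f: ⊤}
Applying B1's transfer function to that IN value gives OUT[B1] (row B1 above).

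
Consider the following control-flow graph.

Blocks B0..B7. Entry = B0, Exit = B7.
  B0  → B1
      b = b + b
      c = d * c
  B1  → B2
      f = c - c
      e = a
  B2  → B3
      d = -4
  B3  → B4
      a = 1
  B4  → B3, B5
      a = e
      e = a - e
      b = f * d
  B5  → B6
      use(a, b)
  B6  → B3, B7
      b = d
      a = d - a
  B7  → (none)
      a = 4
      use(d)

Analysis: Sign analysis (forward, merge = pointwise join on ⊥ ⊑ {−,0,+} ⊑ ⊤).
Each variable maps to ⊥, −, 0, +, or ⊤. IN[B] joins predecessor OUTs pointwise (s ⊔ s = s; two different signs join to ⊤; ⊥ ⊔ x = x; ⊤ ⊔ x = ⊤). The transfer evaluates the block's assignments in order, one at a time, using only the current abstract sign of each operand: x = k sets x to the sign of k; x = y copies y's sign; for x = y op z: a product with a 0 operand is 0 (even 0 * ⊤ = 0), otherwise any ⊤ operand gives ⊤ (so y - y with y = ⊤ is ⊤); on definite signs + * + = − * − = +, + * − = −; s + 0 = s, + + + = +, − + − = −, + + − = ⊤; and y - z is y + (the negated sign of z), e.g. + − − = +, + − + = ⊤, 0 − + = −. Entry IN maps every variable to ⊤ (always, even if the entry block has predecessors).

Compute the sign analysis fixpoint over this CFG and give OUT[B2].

Answer: {a: ⊤, b: ⊤, c: ⊤, d: -, e: ⊤, f: ⊤}

Trace:
Fixpoint table:
  B0: | IN=(all ⊤) | OUT=(all ⊤)
  B1: | IN=(all ⊤) | OUT=(all ⊤)
  B2: | IN=(all ⊤) | OUT={d:-; rest ⊤}
  B3: | IN={d:-; rest ⊤} | OUT={a:+, d:-; rest ⊤}
  B4: | IN={a:+, d:-; rest ⊤} | OUT={d:-; rest ⊤}
  B5: | IN={d:-; rest ⊤} | OUT={d:-; rest ⊤}
  B6: | IN={d:-; rest ⊤} | OUT={b:-, d:-; rest ⊤}
  B7: | IN={b:-, d:-; rest ⊤} | OUT={a:+, b:-, d:-; rest ⊤}

Merge at B2: IN[B2] = OUT[B1] = {a: ⊤, b: ⊤, c: ⊤, d: ⊤, e: ⊤, f: ⊤}
Applying B2's transfer function to that IN value gives OUT[B2] (row B2 above).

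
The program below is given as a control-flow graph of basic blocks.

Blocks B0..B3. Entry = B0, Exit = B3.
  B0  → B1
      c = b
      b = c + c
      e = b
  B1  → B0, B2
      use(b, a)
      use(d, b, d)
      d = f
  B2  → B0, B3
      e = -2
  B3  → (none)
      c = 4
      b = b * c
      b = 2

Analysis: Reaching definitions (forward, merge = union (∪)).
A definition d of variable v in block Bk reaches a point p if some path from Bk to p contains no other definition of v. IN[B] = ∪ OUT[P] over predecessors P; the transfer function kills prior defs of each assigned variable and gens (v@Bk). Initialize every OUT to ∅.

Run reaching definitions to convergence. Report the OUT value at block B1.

Fixpoint table:
  B0:  IN={b@B0, c@B0, d@B1, e@B0, e@B2}  OUT={b@B0, c@B0, d@B1, e@B0}
  B1:  IN={b@B0, c@B0, d@B1, e@B0}  OUT={b@B0, c@B0, d@B1, e@B0}
  B2:  IN={b@B0, c@B0, d@B1, e@B0}  OUT={b@B0, c@B0, d@B1, e@B2}
  B3:  IN={b@B0, c@B0, d@B1, e@B2}  OUT={b@B3, c@B3, d@B1, e@B2}

Merge at B1: IN[B1] = OUT[B0] = {b@B0, c@B0, d@B1, e@B0}
Applying B1's transfer function to that IN value gives OUT[B1] (row B1 above).

Answer: {b@B0, c@B0, d@B1, e@B0}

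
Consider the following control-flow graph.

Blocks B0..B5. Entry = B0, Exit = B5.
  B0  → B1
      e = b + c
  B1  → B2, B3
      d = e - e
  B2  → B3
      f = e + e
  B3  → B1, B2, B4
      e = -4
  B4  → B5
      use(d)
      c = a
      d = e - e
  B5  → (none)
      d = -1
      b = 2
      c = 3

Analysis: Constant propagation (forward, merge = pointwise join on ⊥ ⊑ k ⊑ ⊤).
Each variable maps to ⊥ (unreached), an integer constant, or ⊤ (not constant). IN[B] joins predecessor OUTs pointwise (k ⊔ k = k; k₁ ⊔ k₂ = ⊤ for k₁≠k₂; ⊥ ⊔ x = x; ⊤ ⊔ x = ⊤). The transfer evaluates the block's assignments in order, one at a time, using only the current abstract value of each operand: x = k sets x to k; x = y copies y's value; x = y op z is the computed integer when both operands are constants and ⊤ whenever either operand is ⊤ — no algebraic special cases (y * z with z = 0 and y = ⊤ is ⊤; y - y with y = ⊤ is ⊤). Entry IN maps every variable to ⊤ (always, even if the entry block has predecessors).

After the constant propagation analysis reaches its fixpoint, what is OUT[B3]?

Answer: {a: ⊤, b: ⊤, c: ⊤, d: ⊤, e: -4, f: ⊤}

Working:
Converged values:
  B0:   IN=(all ⊤)   OUT=(all ⊤)
  B1:   IN=(all ⊤)   OUT=(all ⊤)
  B2:   IN=(all ⊤)   OUT=(all ⊤)
  B3:   IN=(all ⊤)   OUT={e:-4; rest ⊤}
  B4:   IN={e:-4; rest ⊤}   OUT={d:0, e:-4; rest ⊤}
  B5:   IN={d:0, e:-4; rest ⊤}   OUT={b:2, c:3, d:-1, e:-4; rest ⊤}

Merge at B3: IN[B3] = OUT[B1] ⊔ OUT[B2] = {a: ⊤, b: ⊤, c: ⊤, d: ⊤, e: ⊤, f: ⊤}
Applying B3's transfer function to that IN value gives OUT[B3] (row B3 above).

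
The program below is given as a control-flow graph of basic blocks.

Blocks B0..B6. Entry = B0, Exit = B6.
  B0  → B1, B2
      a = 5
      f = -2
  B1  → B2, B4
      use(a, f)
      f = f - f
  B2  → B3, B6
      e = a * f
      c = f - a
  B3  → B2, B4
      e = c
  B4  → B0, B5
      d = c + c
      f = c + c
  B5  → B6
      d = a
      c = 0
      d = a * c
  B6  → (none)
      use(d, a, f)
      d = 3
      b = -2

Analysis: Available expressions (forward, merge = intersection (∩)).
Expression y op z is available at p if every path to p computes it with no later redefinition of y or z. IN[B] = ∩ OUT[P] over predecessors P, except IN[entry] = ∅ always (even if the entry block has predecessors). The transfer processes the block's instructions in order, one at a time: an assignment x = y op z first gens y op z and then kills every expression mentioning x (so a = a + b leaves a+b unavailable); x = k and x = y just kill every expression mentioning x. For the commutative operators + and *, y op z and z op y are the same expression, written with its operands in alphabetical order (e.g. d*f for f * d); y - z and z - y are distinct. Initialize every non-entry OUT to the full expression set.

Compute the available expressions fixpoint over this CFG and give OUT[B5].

Answer: {a*c}

Trace:
Converged values:
  B0: | IN={} | OUT={}
  B1: | IN={} | OUT={}
  B2: | IN={} | OUT={a*f, f-a}
  B3: | IN={a*f, f-a} | OUT={a*f, f-a}
  B4: | IN={} | OUT={c+c}
  B5: | IN={c+c} | OUT={a*c}
  B6: | IN={} | OUT={}

Merge at B5: IN[B5] = OUT[B4] = {c+c}
Applying B5's transfer function to that IN value gives OUT[B5] (row B5 above).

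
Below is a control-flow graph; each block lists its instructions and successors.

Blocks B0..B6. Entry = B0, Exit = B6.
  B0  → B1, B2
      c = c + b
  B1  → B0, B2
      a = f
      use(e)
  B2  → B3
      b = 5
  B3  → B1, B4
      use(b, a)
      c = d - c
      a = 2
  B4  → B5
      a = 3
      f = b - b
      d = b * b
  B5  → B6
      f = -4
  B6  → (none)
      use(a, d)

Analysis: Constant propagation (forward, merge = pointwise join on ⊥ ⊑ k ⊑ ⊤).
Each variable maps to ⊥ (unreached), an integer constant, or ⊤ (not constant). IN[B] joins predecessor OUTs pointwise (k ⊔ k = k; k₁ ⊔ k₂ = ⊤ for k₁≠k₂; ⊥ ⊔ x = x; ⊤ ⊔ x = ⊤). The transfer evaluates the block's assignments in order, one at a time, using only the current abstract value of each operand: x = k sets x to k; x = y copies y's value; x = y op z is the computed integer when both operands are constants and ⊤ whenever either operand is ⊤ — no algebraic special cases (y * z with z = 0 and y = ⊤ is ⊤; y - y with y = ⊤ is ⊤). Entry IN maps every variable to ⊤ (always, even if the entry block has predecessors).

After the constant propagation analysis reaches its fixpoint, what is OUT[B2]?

Answer: {a: ⊤, b: 5, c: ⊤, d: ⊤, e: ⊤, f: ⊤}

Working:
Per-block solution:
  B0:   IN=(all ⊤)   OUT=(all ⊤)
  B1:   IN=(all ⊤)   OUT=(all ⊤)
  B2:   IN=(all ⊤)   OUT={b:5; rest ⊤}
  B3:   IN={b:5; rest ⊤}   OUT={a:2, b:5; rest ⊤}
  B4:   IN={a:2, b:5; rest ⊤}   OUT={a:3, b:5, d:25, f:0; rest ⊤}
  B5:   IN={a:3, b:5, d:25, f:0; rest ⊤}   OUT={a:3, b:5, d:25, f:-4; rest ⊤}
  B6:   IN={a:3, b:5, d:25, f:-4; rest ⊤}   OUT={a:3, b:5, d:25, f:-4; rest ⊤}

Merge at B2: IN[B2] = OUT[B0] ⊔ OUT[B1] = {a: ⊤, b: ⊤, c: ⊤, d: ⊤, e: ⊤, f: ⊤}
Applying B2's transfer function to that IN value gives OUT[B2] (row B2 above).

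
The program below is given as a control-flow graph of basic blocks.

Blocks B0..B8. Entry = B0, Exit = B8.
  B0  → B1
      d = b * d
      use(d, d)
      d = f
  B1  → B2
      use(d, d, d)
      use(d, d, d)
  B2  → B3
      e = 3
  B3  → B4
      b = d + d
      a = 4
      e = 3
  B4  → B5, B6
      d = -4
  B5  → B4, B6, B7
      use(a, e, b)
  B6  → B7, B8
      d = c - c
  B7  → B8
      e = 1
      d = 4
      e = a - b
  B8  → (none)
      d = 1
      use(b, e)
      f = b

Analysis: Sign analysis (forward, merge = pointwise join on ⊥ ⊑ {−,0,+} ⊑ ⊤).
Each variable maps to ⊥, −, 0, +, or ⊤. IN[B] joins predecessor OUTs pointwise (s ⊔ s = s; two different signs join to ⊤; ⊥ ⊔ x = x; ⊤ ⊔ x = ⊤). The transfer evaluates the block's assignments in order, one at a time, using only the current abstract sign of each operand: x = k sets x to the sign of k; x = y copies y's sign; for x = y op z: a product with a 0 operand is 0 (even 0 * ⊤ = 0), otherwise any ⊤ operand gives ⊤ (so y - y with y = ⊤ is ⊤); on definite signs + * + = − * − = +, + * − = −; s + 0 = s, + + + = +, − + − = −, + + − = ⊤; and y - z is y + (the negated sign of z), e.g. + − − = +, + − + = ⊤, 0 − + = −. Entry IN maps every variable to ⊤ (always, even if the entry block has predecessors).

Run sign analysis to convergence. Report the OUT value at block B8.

Per-block solution:
  B0:   IN=(all ⊤)   OUT=(all ⊤)
  B1:   IN=(all ⊤)   OUT=(all ⊤)
  B2:   IN=(all ⊤)   OUT={e:+; rest ⊤}
  B3:   IN={e:+; rest ⊤}   OUT={a:+, e:+; rest ⊤}
  B4:   IN={a:+, e:+; rest ⊤}   OUT={a:+, d:-, e:+; rest ⊤}
  B5:   IN={a:+, d:-, e:+; rest ⊤}   OUT={a:+, d:-, e:+; rest ⊤}
  B6:   IN={a:+, d:-, e:+; rest ⊤}   OUT={a:+, e:+; rest ⊤}
  B7:   IN={a:+, e:+; rest ⊤}   OUT={a:+, d:+; rest ⊤}
  B8:   IN={a:+; rest ⊤}   OUT={a:+, d:+; rest ⊤}

Merge at B8: IN[B8] = OUT[B6] ⊔ OUT[B7] = {a: +, b: ⊤, c: ⊤, d: ⊤, e: ⊤, f: ⊤}
Applying B8's transfer function to that IN value gives OUT[B8] (row B8 above).

Answer: {a: +, b: ⊤, c: ⊤, d: +, e: ⊤, f: ⊤}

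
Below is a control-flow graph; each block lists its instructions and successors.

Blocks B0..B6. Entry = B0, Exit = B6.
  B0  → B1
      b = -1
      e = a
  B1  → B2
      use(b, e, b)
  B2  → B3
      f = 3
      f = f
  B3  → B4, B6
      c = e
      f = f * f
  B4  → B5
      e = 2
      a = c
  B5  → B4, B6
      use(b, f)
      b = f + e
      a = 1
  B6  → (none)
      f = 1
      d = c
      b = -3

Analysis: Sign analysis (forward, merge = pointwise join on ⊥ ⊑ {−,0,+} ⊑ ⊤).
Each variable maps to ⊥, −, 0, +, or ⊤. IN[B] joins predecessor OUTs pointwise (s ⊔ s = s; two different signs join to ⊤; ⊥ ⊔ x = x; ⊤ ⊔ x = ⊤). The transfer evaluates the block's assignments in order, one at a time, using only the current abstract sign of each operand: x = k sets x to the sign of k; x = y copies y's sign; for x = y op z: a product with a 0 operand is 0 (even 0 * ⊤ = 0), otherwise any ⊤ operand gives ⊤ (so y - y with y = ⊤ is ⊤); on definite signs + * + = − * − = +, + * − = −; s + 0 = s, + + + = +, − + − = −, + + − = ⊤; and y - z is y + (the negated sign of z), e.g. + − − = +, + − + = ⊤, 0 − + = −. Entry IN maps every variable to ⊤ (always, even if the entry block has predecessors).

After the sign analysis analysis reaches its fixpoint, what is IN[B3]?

Answer: {a: ⊤, b: -, c: ⊤, d: ⊤, e: ⊤, f: +}

Working:
Per-block solution:
  B0:  IN=(all ⊤)  OUT={b:-; rest ⊤}
  B1:  IN={b:-; rest ⊤}  OUT={b:-; rest ⊤}
  B2:  IN={b:-; rest ⊤}  OUT={b:-, f:+; rest ⊤}
  B3:  IN={b:-, f:+; rest ⊤}  OUT={b:-, f:+; rest ⊤}
  B4:  IN={f:+; rest ⊤}  OUT={e:+, f:+; rest ⊤}
  B5:  IN={e:+, f:+; rest ⊤}  OUT={a:+, b:+, e:+, f:+; rest ⊤}
  B6:  IN={f:+; rest ⊤}  OUT={b:-, f:+; rest ⊤}

Merge at B3: IN[B3] = OUT[B2] = {a: ⊤, b: -, c: ⊤, d: ⊤, e: ⊤, f: +}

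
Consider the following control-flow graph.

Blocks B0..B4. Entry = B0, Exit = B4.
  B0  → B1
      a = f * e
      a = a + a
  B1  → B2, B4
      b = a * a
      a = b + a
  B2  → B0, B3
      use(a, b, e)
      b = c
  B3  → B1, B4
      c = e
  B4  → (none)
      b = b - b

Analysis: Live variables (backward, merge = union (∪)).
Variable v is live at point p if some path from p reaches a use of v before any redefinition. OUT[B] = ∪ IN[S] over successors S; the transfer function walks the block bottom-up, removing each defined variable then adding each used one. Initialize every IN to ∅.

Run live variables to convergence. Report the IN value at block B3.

Fixpoint table:
  B0:  IN={c, e, f}  OUT={a, c, e, f}
  B1:  IN={a, c, e, f}  OUT={a, b, c, e, f}
  B2:  IN={a, b, c, e, f}  OUT={a, b, c, e, f}
  B3:  IN={a, b, e, f}  OUT={a, b, c, e, f}
  B4:  IN={b}  OUT={}

Merge at B3: OUT[B3] = IN[B1] ⊔ IN[B4] = {a, b, c, e, f}
Applying B3's transfer function to that OUT value gives IN[B3] (row B3 above).

Answer: {a, b, e, f}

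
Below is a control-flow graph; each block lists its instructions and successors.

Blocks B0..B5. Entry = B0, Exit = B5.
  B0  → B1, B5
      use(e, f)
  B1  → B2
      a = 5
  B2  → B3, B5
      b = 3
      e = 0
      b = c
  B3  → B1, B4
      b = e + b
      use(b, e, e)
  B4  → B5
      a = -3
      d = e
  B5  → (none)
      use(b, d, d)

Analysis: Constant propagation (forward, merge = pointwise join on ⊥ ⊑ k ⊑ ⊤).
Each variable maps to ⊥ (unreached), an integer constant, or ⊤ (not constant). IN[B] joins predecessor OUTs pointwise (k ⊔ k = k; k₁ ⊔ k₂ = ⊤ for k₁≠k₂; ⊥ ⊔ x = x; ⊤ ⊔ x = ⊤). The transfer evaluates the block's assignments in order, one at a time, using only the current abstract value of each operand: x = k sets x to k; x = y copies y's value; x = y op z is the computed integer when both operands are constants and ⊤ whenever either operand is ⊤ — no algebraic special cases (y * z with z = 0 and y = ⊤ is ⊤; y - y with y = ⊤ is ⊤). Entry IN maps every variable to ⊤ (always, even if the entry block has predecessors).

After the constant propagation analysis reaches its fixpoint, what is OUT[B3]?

Per-block solution:
  B0:   IN=(all ⊤)   OUT=(all ⊤)
  B1:   IN=(all ⊤)   OUT={a:5; rest ⊤}
  B2:   IN={a:5; rest ⊤}   OUT={a:5, e:0; rest ⊤}
  B3:   IN={a:5, e:0; rest ⊤}   OUT={a:5, e:0; rest ⊤}
  B4:   IN={a:5, e:0; rest ⊤}   OUT={a:-3, d:0, e:0; rest ⊤}
  B5:   IN=(all ⊤)   OUT=(all ⊤)

Merge at B3: IN[B3] = OUT[B2] = {a: 5, b: ⊤, c: ⊤, d: ⊤, e: 0, f: ⊤}
Applying B3's transfer function to that IN value gives OUT[B3] (row B3 above).

Answer: {a: 5, b: ⊤, c: ⊤, d: ⊤, e: 0, f: ⊤}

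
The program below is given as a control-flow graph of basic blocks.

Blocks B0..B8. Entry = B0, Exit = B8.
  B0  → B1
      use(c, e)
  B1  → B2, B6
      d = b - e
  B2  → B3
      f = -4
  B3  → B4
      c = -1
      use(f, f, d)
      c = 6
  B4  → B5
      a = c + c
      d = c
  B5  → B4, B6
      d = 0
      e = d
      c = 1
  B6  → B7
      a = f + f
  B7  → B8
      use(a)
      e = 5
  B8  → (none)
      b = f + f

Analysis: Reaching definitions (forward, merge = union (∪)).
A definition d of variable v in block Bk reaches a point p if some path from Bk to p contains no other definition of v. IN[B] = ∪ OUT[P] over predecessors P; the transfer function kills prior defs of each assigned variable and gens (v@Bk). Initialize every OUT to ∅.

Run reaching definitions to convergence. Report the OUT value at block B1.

Per-block solution:
  B0: | IN={} | OUT={}
  B1: | IN={} | OUT={d@B1}
  B2: | IN={d@B1} | OUT={d@B1, f@B2}
  B3: | IN={d@B1, f@B2} | OUT={c@B3, d@B1, f@B2}
  B4: | IN={a@B4, c@B3, c@B5, d@B1, d@B5, e@B5, f@B2} | OUT={a@B4, c@B3, c@B5, d@B4, e@B5, f@B2}
  B5: | IN={a@B4, c@B3, c@B5, d@B4, e@B5, f@B2} | OUT={a@B4, c@B5, d@B5, e@B5, f@B2}
  B6: | IN={a@B4, c@B5, d@B1, d@B5, e@B5, f@B2} | OUT={a@B6, c@B5, d@B1, d@B5, e@B5, f@B2}
  B7: | IN={a@B6, c@B5, d@B1, d@B5, e@B5, f@B2} | OUT={a@B6, c@B5, d@B1, d@B5, e@B7, f@B2}
  B8: | IN={a@B6, c@B5, d@B1, d@B5, e@B7, f@B2} | OUT={a@B6, b@B8, c@B5, d@B1, d@B5, e@B7, f@B2}

Merge at B1: IN[B1] = OUT[B0] = {}
Applying B1's transfer function to that IN value gives OUT[B1] (row B1 above).

Answer: {d@B1}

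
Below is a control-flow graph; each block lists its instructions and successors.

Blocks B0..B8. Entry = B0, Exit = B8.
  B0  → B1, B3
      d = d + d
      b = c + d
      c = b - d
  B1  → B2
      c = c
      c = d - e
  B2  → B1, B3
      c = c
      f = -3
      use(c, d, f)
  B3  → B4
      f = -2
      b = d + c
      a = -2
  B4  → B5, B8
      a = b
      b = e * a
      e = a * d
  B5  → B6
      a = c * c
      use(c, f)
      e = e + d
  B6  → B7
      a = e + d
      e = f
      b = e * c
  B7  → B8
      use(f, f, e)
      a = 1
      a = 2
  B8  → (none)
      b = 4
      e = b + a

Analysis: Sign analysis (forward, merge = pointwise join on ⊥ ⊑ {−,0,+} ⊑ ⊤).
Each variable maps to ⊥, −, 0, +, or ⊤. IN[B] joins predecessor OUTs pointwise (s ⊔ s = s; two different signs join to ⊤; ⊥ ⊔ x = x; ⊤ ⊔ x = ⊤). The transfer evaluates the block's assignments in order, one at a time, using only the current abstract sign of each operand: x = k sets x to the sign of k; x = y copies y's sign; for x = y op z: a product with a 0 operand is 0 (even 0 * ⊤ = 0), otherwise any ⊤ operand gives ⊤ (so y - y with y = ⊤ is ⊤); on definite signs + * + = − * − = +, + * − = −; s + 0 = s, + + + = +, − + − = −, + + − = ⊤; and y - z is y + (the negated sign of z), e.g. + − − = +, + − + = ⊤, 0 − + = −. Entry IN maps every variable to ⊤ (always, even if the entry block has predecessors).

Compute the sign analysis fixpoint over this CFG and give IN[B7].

Answer: {a: ⊤, b: ⊤, c: ⊤, d: ⊤, e: -, f: -}

Working:
Per-block solution:
  B0:  IN=(all ⊤)  OUT=(all ⊤)
  B1:  IN=(all ⊤)  OUT=(all ⊤)
  B2:  IN=(all ⊤)  OUT={f:-; rest ⊤}
  B3:  IN=(all ⊤)  OUT={a:-, f:-; rest ⊤}
  B4:  IN={a:-, f:-; rest ⊤}  OUT={f:-; rest ⊤}
  B5:  IN={f:-; rest ⊤}  OUT={f:-; rest ⊤}
  B6:  IN={f:-; rest ⊤}  OUT={e:-, f:-; rest ⊤}
  B7:  IN={e:-, f:-; rest ⊤}  OUT={a:+, e:-, f:-; rest ⊤}
  B8:  IN={f:-; rest ⊤}  OUT={b:+, f:-; rest ⊤}

Merge at B7: IN[B7] = OUT[B6] = {a: ⊤, b: ⊤, c: ⊤, d: ⊤, e: -, f: -}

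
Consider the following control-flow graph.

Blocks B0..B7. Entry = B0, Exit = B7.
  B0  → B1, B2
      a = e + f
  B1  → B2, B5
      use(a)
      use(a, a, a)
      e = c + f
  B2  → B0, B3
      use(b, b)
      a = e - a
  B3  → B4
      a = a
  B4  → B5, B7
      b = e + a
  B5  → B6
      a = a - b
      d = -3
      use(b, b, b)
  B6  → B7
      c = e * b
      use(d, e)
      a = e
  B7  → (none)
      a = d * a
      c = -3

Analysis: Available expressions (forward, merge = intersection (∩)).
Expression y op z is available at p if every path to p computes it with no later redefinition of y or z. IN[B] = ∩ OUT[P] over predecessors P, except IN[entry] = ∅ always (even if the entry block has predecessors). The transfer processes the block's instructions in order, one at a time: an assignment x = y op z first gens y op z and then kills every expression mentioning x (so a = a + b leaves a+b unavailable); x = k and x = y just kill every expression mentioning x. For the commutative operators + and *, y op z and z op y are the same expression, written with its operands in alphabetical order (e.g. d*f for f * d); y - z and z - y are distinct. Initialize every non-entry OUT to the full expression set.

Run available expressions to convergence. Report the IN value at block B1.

Converged values:
  B0:  IN={}  OUT={e+f}
  B1:  IN={e+f}  OUT={c+f}
  B2:  IN={}  OUT={}
  B3:  IN={}  OUT={}
  B4:  IN={}  OUT={a+e}
  B5:  IN={}  OUT={}
  B6:  IN={}  OUT={b*e}
  B7:  IN={}  OUT={}

Merge at B1: IN[B1] = OUT[B0] = {e+f}

Answer: {e+f}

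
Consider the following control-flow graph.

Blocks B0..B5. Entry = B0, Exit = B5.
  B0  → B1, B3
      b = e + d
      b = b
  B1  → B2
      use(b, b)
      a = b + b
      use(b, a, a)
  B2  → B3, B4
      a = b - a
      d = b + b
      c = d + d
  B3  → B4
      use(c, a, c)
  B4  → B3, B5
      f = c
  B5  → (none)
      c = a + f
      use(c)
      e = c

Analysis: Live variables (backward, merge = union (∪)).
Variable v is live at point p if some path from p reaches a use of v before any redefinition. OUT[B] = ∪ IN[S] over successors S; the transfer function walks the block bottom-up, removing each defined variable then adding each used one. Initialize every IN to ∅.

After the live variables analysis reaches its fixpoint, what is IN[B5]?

Fixpoint table:
  B0: | IN={a, c, d, e} | OUT={a, b, c}
  B1: | IN={b} | OUT={a, b}
  B2: | IN={a, b} | OUT={a, c}
  B3: | IN={a, c} | OUT={a, c}
  B4: | IN={a, c} | OUT={a, c, f}
  B5: | IN={a, f} | OUT={}

B5 is the boundary node: OUT[B5] = {}
Applying B5's transfer function to that OUT value gives IN[B5] (row B5 above).

Answer: {a, f}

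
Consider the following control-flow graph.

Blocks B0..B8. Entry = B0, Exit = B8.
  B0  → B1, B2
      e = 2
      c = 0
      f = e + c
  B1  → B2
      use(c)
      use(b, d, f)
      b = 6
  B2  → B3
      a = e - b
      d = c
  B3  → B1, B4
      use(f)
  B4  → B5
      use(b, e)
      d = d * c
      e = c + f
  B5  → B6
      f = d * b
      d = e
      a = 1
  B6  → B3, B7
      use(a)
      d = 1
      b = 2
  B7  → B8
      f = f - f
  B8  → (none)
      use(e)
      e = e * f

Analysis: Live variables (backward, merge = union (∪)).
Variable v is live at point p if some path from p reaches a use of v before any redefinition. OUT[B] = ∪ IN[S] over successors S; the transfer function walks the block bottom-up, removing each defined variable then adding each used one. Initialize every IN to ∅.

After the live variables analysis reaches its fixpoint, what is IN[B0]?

Answer: {b, d}

Working:
Per-block solution:
  B0: | IN={b, d} | OUT={b, c, d, e, f}
  B1: | IN={b, c, d, e, f} | OUT={b, c, e, f}
  B2: | IN={b, c, e, f} | OUT={b, c, d, e, f}
  B3: | IN={b, c, d, e, f} | OUT={b, c, d, e, f}
  B4: | IN={b, c, d, e, f} | OUT={b, c, d, e}
  B5: | IN={b, c, d, e} | OUT={a, c, e, f}
  B6: | IN={a, c, e, f} | OUT={b, c, d, e, f}
  B7: | IN={e, f} | OUT={e, f}
  B8: | IN={e, f} | OUT={}

Merge at B0: OUT[B0] = IN[B1] ⊔ IN[B2] = {b, c, d, e, f}
Applying B0's transfer function to that OUT value gives IN[B0] (row B0 above).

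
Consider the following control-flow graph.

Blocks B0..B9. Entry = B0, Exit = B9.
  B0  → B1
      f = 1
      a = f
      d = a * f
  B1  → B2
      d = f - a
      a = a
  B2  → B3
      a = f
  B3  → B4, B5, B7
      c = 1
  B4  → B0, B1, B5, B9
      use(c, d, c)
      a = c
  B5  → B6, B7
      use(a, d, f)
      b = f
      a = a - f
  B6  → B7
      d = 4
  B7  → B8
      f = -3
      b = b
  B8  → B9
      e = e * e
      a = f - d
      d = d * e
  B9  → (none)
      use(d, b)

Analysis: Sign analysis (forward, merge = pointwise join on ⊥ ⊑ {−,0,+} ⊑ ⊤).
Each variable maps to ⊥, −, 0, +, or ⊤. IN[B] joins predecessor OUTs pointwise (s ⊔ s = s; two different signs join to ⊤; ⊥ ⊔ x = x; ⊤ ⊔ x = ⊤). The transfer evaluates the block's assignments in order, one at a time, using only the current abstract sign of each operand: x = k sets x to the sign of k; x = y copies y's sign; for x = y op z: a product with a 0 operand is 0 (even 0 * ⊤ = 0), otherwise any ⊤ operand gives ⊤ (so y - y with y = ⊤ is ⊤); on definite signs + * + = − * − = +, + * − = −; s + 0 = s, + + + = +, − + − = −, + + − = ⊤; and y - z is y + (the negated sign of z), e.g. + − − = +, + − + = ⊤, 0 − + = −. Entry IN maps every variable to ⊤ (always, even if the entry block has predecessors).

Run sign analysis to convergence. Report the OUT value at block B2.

Answer: {a: +, b: ⊤, c: ⊤, d: ⊤, e: ⊤, f: +}

Trace:
Fixpoint table:
  B0: | IN=(all ⊤) | OUT={a:+, d:+, f:+; rest ⊤}
  B1: | IN={a:+, f:+; rest ⊤} | OUT={a:+, f:+; rest ⊤}
  B2: | IN={a:+, f:+; rest ⊤} | OUT={a:+, f:+; rest ⊤}
  B3: | IN={a:+, f:+; rest ⊤} | OUT={a:+, c:+, f:+; rest ⊤}
  B4: | IN={a:+, c:+, f:+; rest ⊤} | OUT={a:+, c:+, f:+; rest ⊤}
  B5: | IN={a:+, c:+, f:+; rest ⊤} | OUT={b:+, c:+, f:+; rest ⊤}
  B6: | IN={b:+, c:+, f:+; rest ⊤} | OUT={b:+, c:+, d:+, f:+; rest ⊤}
  B7: | IN={c:+, f:+; rest ⊤} | OUT={c:+, f:-; rest ⊤}
  B8: | IN={c:+, f:-; rest ⊤} | OUT={c:+, f:-; rest ⊤}
  B9: | IN={c:+; rest ⊤} | OUT={c:+; rest ⊤}

Merge at B2: IN[B2] = OUT[B1] = {a: +, b: ⊤, c: ⊤, d: ⊤, e: ⊤, f: +}
Applying B2's transfer function to that IN value gives OUT[B2] (row B2 above).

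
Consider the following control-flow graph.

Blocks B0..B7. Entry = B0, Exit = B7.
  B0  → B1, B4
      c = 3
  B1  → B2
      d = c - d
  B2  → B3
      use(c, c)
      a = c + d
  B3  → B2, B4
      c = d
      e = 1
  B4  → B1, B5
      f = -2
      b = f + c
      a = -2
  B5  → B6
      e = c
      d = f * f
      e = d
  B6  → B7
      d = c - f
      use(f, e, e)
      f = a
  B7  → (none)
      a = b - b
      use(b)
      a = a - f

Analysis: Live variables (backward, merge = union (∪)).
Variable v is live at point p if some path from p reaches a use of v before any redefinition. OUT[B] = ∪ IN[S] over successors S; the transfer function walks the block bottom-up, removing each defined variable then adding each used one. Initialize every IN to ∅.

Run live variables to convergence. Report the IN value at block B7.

Answer: {b, f}

Trace:
Per-block solution:
  B0: | IN={d} | OUT={c, d}
  B1: | IN={c, d} | OUT={c, d}
  B2: | IN={c, d} | OUT={d}
  B3: | IN={d} | OUT={c, d}
  B4: | IN={c, d} | OUT={a, b, c, d, f}
  B5: | IN={a, b, c, f} | OUT={a, b, c, e, f}
  B6: | IN={a, b, c, e, f} | OUT={b, f}
  B7: | IN={b, f} | OUT={}

B7 is the boundary node: OUT[B7] = {}
Applying B7's transfer function to that OUT value gives IN[B7] (row B7 above).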